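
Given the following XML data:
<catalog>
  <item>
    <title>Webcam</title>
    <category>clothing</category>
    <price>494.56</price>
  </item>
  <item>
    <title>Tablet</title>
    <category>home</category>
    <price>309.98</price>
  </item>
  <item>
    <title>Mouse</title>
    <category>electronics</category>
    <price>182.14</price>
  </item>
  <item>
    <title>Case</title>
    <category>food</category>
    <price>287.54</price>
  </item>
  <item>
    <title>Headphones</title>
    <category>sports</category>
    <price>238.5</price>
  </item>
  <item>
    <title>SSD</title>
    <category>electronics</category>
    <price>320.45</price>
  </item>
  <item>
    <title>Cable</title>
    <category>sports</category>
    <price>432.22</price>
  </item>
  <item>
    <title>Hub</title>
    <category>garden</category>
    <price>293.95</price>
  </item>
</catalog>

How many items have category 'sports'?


Scanning <item> elements for <category>sports</category>:
  Item 5: Headphones -> MATCH
  Item 7: Cable -> MATCH
Count: 2

ANSWER: 2


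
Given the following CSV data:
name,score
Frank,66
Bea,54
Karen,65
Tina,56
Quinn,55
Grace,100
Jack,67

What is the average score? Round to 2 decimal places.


Scores: 66, 54, 65, 56, 55, 100, 67
Sum = 463
Count = 7
Average = 463 / 7 = 66.14

ANSWER: 66.14


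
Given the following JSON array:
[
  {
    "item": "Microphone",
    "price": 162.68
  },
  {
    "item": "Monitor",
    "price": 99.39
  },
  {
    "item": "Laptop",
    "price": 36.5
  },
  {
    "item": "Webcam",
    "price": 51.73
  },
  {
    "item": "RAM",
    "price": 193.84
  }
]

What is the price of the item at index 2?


Array index 2 -> Laptop
price = 36.5

ANSWER: 36.5


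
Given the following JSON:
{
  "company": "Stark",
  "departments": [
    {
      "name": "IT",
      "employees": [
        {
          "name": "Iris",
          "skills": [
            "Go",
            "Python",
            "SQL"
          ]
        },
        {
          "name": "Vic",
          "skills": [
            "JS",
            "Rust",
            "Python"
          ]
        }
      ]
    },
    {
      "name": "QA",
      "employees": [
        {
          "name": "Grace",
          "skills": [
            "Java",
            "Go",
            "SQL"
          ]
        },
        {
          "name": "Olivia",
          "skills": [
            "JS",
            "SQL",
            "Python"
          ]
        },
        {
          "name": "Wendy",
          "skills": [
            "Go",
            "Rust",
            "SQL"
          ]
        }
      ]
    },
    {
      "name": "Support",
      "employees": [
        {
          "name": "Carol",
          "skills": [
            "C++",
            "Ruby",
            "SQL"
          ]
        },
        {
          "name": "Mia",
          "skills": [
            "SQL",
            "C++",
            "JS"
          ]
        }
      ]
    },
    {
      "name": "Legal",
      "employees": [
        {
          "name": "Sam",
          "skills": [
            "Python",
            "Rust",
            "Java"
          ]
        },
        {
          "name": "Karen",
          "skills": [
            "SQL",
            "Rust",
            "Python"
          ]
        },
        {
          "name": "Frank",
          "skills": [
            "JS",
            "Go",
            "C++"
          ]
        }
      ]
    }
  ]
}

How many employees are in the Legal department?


Path: departments[3].employees
Count: 3

ANSWER: 3


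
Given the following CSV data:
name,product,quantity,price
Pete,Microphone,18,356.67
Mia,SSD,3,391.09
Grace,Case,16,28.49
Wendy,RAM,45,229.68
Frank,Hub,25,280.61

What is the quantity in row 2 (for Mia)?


Row 2: Mia
Column 'quantity' = 3

ANSWER: 3


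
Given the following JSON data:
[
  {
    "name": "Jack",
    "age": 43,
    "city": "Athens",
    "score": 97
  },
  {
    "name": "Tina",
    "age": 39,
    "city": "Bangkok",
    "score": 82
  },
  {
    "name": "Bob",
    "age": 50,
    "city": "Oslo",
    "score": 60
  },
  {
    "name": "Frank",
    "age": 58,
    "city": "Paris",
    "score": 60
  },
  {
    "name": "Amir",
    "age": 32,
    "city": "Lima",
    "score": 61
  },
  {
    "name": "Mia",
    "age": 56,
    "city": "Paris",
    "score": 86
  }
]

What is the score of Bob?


Looking up record where name = Bob
Record index: 2
Field 'score' = 60

ANSWER: 60


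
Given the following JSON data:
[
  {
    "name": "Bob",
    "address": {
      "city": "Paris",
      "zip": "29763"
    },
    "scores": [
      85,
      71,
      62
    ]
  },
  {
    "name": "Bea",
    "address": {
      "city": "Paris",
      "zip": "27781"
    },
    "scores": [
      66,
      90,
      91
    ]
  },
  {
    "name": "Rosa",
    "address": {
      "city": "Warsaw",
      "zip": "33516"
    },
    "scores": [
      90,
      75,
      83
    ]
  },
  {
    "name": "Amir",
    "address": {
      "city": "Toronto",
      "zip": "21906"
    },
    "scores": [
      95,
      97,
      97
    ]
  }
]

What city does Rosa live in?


Path: records[2].address.city
Value: Warsaw

ANSWER: Warsaw


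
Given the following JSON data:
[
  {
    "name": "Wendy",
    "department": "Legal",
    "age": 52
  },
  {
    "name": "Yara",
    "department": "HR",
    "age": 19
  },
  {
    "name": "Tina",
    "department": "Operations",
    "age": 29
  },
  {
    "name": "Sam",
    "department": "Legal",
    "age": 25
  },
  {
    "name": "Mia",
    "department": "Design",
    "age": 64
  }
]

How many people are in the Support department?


Scanning records for department = Support
  No matches found
Count: 0

ANSWER: 0


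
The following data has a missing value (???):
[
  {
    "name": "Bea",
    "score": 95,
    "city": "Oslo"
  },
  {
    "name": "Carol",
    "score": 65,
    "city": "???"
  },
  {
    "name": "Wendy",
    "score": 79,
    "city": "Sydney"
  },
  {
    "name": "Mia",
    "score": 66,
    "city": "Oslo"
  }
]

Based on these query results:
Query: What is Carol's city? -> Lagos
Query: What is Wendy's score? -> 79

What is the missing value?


The missing value is Carol's city
From query: Carol's city = Lagos

ANSWER: Lagos


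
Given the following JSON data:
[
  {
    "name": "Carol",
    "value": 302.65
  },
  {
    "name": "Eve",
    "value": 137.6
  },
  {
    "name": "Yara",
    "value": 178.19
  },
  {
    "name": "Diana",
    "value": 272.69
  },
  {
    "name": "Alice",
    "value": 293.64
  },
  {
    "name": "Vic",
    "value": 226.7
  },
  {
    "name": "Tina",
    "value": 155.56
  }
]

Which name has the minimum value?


Comparing values:
  Carol: 302.65
  Eve: 137.6
  Yara: 178.19
  Diana: 272.69
  Alice: 293.64
  Vic: 226.7
  Tina: 155.56
Minimum: Eve (137.6)

ANSWER: Eve


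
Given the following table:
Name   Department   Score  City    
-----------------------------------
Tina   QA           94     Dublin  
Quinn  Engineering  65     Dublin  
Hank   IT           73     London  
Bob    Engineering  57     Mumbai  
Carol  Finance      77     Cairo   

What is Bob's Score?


Row 4: Bob
Score = 57

ANSWER: 57


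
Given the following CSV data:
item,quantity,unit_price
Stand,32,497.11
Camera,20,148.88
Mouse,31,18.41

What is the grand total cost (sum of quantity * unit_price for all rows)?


Computing row totals:
  Stand: 32 * 497.11 = 15907.52
  Camera: 20 * 148.88 = 2977.6
  Mouse: 31 * 18.41 = 570.71
Grand total = 15907.52 + 2977.6 + 570.71 = 19455.83

ANSWER: 19455.83


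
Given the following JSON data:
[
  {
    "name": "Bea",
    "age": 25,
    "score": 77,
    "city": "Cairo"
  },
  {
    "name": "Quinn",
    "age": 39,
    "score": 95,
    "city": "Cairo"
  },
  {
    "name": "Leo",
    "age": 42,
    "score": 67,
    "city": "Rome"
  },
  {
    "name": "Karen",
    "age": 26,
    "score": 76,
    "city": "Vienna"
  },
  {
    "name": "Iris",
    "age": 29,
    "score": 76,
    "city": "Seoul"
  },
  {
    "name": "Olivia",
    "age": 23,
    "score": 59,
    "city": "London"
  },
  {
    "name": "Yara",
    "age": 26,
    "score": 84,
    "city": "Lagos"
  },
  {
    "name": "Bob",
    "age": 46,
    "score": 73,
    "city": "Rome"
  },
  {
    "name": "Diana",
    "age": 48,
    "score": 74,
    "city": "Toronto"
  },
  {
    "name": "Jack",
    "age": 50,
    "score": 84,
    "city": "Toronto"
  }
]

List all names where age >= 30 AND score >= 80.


Checking both conditions:
  Bea (age=25, score=77) -> no
  Quinn (age=39, score=95) -> YES
  Leo (age=42, score=67) -> no
  Karen (age=26, score=76) -> no
  Iris (age=29, score=76) -> no
  Olivia (age=23, score=59) -> no
  Yara (age=26, score=84) -> no
  Bob (age=46, score=73) -> no
  Diana (age=48, score=74) -> no
  Jack (age=50, score=84) -> YES


ANSWER: Quinn, Jack


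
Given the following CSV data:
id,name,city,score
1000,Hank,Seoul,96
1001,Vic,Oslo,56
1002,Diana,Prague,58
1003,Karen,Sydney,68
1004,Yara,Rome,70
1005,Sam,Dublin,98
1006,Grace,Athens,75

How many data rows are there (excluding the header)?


Counting rows (excluding header):
Header: id,name,city,score
Data rows: 7

ANSWER: 7


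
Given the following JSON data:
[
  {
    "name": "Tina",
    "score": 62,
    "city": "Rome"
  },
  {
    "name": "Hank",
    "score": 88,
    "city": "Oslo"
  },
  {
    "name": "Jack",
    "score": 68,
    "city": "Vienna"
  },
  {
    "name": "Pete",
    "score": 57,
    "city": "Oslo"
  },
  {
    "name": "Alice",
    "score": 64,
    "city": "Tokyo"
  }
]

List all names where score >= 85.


Filtering records where score >= 85:
  Tina (score=62) -> no
  Hank (score=88) -> YES
  Jack (score=68) -> no
  Pete (score=57) -> no
  Alice (score=64) -> no


ANSWER: Hank


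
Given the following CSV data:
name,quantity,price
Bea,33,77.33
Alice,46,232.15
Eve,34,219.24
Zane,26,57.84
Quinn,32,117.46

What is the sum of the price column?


Values in 'price' column:
  Row 1: 77.33
  Row 2: 232.15
  Row 3: 219.24
  Row 4: 57.84
  Row 5: 117.46
Sum = 77.33 + 232.15 + 219.24 + 57.84 + 117.46 = 704.02

ANSWER: 704.02


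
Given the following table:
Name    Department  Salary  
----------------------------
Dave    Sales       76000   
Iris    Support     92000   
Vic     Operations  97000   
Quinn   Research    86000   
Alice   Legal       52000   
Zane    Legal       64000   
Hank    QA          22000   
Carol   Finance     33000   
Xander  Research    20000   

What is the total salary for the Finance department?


Finance department members:
  Carol: 33000
Total = 33000 = 33000

ANSWER: 33000


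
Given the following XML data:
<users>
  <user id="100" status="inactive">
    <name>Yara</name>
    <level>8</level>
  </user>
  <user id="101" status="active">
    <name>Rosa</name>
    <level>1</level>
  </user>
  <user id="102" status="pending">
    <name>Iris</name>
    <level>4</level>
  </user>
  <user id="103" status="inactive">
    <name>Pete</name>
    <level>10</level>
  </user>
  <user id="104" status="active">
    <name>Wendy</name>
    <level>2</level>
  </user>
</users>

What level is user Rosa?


Finding user: Rosa
<level>1</level>

ANSWER: 1


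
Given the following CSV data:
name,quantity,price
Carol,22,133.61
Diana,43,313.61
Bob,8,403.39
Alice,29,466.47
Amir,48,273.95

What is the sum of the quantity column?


Values in 'quantity' column:
  Row 1: 22
  Row 2: 43
  Row 3: 8
  Row 4: 29
  Row 5: 48
Sum = 22 + 43 + 8 + 29 + 48 = 150

ANSWER: 150


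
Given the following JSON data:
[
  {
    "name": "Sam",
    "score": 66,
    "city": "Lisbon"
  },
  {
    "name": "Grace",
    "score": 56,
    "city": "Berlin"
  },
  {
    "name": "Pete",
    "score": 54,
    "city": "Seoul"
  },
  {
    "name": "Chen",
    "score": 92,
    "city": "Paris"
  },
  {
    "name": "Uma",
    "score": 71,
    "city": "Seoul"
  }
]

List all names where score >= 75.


Filtering records where score >= 75:
  Sam (score=66) -> no
  Grace (score=56) -> no
  Pete (score=54) -> no
  Chen (score=92) -> YES
  Uma (score=71) -> no


ANSWER: Chen


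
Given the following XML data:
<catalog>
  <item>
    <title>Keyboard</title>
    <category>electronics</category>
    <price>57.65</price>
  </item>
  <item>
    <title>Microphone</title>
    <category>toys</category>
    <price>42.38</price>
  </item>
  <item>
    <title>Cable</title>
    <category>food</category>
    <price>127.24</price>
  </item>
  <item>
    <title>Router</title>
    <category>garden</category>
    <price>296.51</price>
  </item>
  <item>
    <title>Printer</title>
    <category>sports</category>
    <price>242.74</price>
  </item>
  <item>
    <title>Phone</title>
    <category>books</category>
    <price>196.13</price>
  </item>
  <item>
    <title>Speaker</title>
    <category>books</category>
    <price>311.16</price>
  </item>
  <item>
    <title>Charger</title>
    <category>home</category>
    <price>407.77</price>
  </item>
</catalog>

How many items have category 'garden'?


Scanning <item> elements for <category>garden</category>:
  Item 4: Router -> MATCH
Count: 1

ANSWER: 1


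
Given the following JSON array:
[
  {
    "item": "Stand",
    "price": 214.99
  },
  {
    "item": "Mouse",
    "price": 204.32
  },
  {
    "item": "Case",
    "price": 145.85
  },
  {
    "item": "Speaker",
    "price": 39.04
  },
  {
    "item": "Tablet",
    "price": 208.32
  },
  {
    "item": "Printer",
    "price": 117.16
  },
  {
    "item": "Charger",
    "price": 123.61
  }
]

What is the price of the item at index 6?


Array index 6 -> Charger
price = 123.61

ANSWER: 123.61


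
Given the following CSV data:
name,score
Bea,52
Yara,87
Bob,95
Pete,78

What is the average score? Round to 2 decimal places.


Scores: 52, 87, 95, 78
Sum = 312
Count = 4
Average = 312 / 4 = 78.00

ANSWER: 78.00


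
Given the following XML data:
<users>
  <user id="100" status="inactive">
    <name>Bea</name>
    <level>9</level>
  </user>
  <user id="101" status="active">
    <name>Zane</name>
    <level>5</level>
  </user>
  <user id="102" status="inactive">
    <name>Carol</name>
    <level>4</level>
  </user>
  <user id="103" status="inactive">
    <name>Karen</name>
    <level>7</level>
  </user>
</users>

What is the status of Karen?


Finding user with name = Karen
user id="103" status="inactive"

ANSWER: inactive


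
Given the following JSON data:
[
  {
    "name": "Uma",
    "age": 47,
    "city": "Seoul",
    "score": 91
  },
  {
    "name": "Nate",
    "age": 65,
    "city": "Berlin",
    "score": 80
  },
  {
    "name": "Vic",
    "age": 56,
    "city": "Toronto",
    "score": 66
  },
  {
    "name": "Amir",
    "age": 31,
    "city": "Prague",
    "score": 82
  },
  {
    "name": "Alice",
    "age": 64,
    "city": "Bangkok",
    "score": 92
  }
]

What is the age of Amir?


Looking up record where name = Amir
Record index: 3
Field 'age' = 31

ANSWER: 31


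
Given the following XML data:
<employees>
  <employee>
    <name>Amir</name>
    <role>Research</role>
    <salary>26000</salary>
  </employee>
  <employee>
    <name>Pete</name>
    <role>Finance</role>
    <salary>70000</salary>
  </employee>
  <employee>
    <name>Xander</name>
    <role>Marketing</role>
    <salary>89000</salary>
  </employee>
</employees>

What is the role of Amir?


Searching for <employee> with <name>Amir</name>
Found at position 1
<role>Research</role>

ANSWER: Research


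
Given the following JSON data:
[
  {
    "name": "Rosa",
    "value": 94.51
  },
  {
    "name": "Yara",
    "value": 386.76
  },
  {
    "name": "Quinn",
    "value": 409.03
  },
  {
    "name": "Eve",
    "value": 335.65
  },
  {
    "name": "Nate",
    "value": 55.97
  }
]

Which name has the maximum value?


Comparing values:
  Rosa: 94.51
  Yara: 386.76
  Quinn: 409.03
  Eve: 335.65
  Nate: 55.97
Maximum: Quinn (409.03)

ANSWER: Quinn


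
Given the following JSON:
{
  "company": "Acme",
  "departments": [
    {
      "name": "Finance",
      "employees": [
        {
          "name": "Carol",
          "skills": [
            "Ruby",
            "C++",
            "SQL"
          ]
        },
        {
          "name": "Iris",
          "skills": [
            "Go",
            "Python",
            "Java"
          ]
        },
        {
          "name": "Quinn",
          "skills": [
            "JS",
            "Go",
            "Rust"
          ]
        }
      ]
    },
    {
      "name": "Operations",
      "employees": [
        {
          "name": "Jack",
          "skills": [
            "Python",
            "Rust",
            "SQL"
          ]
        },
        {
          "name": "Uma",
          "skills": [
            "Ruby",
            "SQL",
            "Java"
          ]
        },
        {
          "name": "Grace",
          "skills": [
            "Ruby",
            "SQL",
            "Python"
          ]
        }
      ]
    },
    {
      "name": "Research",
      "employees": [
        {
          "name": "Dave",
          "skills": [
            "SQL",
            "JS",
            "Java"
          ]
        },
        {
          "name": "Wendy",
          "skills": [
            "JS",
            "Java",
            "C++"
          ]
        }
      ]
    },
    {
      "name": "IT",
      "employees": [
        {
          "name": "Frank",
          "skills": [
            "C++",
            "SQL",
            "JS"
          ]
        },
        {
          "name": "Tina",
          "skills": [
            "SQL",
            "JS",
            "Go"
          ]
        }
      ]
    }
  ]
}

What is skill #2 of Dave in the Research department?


Path: departments[2].employees[0].skills[1]
Value: JS

ANSWER: JS


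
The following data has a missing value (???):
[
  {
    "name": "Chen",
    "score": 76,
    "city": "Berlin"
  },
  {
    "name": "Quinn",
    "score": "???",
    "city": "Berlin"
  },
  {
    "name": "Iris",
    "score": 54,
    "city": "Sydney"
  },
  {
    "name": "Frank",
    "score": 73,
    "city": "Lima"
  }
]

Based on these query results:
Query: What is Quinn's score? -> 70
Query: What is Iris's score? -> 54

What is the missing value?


The missing value is Quinn's score
From query: Quinn's score = 70

ANSWER: 70


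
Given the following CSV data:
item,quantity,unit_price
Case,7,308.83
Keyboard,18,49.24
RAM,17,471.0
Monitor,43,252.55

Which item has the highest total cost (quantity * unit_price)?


Computing row totals:
  Case: 2161.81
  Keyboard: 886.32
  RAM: 8007.0
  Monitor: 10859.65
Maximum: Monitor (10859.65)

ANSWER: Monitor


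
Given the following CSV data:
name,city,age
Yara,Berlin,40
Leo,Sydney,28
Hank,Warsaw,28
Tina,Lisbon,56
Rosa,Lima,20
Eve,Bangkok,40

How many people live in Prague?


Scanning city column for 'Prague':
Total matches: 0

ANSWER: 0


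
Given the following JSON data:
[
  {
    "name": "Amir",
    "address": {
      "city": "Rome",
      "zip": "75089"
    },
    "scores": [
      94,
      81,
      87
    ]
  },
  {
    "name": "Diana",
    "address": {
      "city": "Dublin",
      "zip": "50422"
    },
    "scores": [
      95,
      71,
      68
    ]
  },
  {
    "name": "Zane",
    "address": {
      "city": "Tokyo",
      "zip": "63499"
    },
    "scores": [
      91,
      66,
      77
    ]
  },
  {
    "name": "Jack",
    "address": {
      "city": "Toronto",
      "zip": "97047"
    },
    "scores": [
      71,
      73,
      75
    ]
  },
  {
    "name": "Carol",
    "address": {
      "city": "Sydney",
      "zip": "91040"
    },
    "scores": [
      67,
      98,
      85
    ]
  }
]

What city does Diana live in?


Path: records[1].address.city
Value: Dublin

ANSWER: Dublin


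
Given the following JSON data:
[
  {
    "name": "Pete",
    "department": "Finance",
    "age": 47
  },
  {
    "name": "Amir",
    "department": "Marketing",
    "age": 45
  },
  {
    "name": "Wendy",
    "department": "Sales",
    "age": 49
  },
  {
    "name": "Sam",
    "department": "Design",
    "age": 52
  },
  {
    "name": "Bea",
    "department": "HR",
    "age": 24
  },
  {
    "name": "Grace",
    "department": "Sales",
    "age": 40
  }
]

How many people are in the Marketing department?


Scanning records for department = Marketing
  Record 1: Amir
Count: 1

ANSWER: 1


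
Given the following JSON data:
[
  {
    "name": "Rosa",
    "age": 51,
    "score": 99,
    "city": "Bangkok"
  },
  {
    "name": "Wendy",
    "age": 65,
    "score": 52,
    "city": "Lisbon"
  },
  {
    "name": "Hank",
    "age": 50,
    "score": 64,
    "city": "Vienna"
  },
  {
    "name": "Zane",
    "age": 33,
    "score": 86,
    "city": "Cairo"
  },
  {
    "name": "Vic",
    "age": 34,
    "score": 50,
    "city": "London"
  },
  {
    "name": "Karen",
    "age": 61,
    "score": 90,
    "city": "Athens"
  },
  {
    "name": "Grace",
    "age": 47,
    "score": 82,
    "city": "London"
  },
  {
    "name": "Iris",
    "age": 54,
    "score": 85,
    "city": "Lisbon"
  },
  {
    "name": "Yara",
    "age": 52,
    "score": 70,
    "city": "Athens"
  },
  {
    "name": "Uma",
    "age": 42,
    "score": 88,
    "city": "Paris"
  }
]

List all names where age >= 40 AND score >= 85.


Checking both conditions:
  Rosa (age=51, score=99) -> YES
  Wendy (age=65, score=52) -> no
  Hank (age=50, score=64) -> no
  Zane (age=33, score=86) -> no
  Vic (age=34, score=50) -> no
  Karen (age=61, score=90) -> YES
  Grace (age=47, score=82) -> no
  Iris (age=54, score=85) -> YES
  Yara (age=52, score=70) -> no
  Uma (age=42, score=88) -> YES


ANSWER: Rosa, Karen, Iris, Uma


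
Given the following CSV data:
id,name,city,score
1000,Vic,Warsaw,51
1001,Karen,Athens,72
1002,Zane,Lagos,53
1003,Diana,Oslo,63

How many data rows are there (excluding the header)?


Counting rows (excluding header):
Header: id,name,city,score
Data rows: 4

ANSWER: 4


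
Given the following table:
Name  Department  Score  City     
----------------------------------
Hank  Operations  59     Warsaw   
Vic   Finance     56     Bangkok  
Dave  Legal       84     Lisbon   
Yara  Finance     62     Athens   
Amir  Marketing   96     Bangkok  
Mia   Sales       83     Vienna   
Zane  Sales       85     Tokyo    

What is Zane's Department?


Row 7: Zane
Department = Sales

ANSWER: Sales


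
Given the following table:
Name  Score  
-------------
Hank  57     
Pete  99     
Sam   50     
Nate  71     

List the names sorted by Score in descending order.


Sorting by Score (descending):
  Pete: 99
  Nate: 71
  Hank: 57
  Sam: 50


ANSWER: Pete, Nate, Hank, Sam


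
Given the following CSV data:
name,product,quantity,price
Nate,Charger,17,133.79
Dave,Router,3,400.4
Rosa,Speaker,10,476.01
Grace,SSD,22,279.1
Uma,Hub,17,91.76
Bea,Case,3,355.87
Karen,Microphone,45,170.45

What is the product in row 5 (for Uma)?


Row 5: Uma
Column 'product' = Hub

ANSWER: Hub


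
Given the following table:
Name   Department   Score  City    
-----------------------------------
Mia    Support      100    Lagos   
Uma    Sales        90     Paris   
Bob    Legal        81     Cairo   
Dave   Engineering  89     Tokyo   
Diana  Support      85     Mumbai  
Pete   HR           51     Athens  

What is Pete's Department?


Row 6: Pete
Department = HR

ANSWER: HR


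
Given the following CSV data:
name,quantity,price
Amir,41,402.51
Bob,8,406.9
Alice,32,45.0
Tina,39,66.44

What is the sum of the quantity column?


Values in 'quantity' column:
  Row 1: 41
  Row 2: 8
  Row 3: 32
  Row 4: 39
Sum = 41 + 8 + 32 + 39 = 120

ANSWER: 120


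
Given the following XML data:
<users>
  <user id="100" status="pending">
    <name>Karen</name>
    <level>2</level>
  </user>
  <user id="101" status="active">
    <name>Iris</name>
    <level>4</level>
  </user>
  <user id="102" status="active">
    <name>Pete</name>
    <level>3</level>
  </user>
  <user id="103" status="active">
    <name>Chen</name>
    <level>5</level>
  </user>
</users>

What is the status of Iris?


Finding user with name = Iris
user id="101" status="active"

ANSWER: active


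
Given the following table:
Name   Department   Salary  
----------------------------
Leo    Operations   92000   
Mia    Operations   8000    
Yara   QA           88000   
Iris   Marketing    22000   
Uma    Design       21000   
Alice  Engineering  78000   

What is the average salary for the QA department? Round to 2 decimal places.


QA department members:
  Yara: 88000
Sum = 88000
Count = 1
Average = 88000 / 1 = 88000.00

ANSWER: 88000.00


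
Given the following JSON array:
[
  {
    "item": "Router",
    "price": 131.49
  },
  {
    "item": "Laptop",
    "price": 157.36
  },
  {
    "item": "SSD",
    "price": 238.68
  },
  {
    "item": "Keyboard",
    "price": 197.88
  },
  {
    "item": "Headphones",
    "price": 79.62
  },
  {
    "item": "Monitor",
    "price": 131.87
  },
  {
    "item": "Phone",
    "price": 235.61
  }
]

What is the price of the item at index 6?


Array index 6 -> Phone
price = 235.61

ANSWER: 235.61


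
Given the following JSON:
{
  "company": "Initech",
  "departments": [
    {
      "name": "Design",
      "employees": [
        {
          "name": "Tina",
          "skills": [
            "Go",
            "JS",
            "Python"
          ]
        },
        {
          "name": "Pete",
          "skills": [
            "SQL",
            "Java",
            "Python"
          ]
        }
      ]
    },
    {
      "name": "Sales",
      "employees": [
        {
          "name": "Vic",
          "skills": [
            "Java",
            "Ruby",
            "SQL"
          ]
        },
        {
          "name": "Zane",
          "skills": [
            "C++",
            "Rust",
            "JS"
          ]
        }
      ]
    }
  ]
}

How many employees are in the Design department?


Path: departments[0].employees
Count: 2

ANSWER: 2


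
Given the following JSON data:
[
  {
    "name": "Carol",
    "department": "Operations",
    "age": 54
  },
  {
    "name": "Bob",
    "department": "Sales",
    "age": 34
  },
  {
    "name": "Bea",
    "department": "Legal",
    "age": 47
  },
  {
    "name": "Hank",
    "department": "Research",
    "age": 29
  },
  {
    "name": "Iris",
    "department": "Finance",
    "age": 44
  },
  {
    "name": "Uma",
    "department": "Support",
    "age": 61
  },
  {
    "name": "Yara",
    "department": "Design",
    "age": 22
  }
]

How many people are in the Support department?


Scanning records for department = Support
  Record 5: Uma
Count: 1

ANSWER: 1


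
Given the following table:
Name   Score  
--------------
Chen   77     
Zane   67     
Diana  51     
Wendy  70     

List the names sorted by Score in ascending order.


Sorting by Score (ascending):
  Diana: 51
  Zane: 67
  Wendy: 70
  Chen: 77


ANSWER: Diana, Zane, Wendy, Chen


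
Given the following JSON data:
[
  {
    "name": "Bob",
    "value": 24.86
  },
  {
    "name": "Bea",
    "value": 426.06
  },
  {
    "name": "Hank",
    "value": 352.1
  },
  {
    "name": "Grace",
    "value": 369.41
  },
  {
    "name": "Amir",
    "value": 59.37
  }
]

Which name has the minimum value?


Comparing values:
  Bob: 24.86
  Bea: 426.06
  Hank: 352.1
  Grace: 369.41
  Amir: 59.37
Minimum: Bob (24.86)

ANSWER: Bob


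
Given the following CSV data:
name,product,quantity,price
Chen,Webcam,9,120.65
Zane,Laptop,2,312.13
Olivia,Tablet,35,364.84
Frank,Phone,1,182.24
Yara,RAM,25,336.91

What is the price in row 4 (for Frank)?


Row 4: Frank
Column 'price' = 182.24

ANSWER: 182.24


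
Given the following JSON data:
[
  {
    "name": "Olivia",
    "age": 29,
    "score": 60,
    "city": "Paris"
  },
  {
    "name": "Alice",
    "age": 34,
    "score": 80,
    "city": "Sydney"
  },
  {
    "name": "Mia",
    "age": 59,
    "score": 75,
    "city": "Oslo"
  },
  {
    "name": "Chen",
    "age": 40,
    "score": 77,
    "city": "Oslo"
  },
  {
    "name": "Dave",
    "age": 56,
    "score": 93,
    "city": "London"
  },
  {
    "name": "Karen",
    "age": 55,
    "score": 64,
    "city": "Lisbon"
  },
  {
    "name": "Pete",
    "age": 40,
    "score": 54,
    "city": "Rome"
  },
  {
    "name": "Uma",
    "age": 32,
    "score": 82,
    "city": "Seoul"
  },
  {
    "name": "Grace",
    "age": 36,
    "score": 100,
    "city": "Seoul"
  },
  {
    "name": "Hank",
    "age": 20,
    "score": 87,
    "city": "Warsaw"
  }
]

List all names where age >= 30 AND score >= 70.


Checking both conditions:
  Olivia (age=29, score=60) -> no
  Alice (age=34, score=80) -> YES
  Mia (age=59, score=75) -> YES
  Chen (age=40, score=77) -> YES
  Dave (age=56, score=93) -> YES
  Karen (age=55, score=64) -> no
  Pete (age=40, score=54) -> no
  Uma (age=32, score=82) -> YES
  Grace (age=36, score=100) -> YES
  Hank (age=20, score=87) -> no


ANSWER: Alice, Mia, Chen, Dave, Uma, Grace


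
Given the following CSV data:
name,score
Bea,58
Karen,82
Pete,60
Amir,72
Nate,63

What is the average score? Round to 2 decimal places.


Scores: 58, 82, 60, 72, 63
Sum = 335
Count = 5
Average = 335 / 5 = 67.00

ANSWER: 67.00


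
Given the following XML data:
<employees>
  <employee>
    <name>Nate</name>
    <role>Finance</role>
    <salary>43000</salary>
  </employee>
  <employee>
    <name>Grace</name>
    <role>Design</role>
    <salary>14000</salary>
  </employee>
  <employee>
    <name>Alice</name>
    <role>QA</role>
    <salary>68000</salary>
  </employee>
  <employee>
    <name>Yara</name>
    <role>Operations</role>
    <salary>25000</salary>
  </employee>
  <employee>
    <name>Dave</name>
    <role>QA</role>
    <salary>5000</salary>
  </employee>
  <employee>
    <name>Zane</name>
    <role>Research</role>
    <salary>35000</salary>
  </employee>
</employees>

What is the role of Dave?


Searching for <employee> with <name>Dave</name>
Found at position 5
<role>QA</role>

ANSWER: QA


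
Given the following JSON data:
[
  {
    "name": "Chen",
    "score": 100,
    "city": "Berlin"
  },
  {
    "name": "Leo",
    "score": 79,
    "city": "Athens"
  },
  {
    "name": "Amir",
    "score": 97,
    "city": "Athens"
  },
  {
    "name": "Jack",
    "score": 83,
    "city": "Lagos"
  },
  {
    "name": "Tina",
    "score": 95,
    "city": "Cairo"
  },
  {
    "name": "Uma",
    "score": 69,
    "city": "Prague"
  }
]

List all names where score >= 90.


Filtering records where score >= 90:
  Chen (score=100) -> YES
  Leo (score=79) -> no
  Amir (score=97) -> YES
  Jack (score=83) -> no
  Tina (score=95) -> YES
  Uma (score=69) -> no


ANSWER: Chen, Amir, Tina


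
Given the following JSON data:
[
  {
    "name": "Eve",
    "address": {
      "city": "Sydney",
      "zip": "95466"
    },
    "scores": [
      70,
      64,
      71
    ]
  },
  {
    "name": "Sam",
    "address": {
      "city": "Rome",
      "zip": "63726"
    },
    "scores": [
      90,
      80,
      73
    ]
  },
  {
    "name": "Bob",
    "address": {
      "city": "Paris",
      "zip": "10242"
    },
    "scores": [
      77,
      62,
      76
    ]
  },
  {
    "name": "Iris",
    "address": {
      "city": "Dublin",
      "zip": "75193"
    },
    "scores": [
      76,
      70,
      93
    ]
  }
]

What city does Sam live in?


Path: records[1].address.city
Value: Rome

ANSWER: Rome


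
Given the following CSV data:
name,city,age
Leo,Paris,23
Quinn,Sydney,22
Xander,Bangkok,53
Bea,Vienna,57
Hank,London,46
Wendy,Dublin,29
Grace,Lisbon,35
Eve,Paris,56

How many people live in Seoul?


Scanning city column for 'Seoul':
Total matches: 0

ANSWER: 0


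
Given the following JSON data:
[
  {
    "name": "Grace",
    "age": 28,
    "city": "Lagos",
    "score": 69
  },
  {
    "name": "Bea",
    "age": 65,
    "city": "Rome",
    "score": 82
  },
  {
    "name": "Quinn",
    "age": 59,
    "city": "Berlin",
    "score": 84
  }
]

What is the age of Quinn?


Looking up record where name = Quinn
Record index: 2
Field 'age' = 59

ANSWER: 59


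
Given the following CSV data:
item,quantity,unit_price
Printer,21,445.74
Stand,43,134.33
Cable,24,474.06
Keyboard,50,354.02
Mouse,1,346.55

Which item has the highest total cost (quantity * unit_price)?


Computing row totals:
  Printer: 9360.54
  Stand: 5776.19
  Cable: 11377.44
  Keyboard: 17701.0
  Mouse: 346.55
Maximum: Keyboard (17701.0)

ANSWER: Keyboard


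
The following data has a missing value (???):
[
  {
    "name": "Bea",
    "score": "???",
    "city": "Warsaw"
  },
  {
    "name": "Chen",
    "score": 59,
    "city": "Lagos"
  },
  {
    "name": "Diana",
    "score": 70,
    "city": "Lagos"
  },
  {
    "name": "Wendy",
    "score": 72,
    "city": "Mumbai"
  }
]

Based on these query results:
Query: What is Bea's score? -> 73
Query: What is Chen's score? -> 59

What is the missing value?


The missing value is Bea's score
From query: Bea's score = 73

ANSWER: 73


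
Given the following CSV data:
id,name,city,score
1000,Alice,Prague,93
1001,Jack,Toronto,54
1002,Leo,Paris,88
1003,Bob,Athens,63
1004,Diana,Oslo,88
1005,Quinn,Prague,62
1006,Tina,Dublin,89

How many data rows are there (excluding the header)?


Counting rows (excluding header):
Header: id,name,city,score
Data rows: 7

ANSWER: 7


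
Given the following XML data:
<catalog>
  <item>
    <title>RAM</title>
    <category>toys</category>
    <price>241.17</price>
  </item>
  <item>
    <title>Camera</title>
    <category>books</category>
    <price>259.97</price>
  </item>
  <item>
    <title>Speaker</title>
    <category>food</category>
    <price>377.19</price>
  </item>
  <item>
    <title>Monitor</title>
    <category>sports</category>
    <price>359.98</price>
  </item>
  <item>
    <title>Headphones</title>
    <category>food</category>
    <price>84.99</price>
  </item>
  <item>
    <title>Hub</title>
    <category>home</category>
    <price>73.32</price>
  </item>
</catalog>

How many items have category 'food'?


Scanning <item> elements for <category>food</category>:
  Item 3: Speaker -> MATCH
  Item 5: Headphones -> MATCH
Count: 2

ANSWER: 2


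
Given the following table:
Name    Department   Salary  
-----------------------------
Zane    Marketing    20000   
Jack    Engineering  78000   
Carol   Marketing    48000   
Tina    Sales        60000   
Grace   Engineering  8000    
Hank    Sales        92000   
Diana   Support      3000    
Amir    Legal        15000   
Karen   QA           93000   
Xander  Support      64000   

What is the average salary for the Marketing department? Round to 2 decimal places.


Marketing department members:
  Zane: 20000
  Carol: 48000
Sum = 68000
Count = 2
Average = 68000 / 2 = 34000.00

ANSWER: 34000.00


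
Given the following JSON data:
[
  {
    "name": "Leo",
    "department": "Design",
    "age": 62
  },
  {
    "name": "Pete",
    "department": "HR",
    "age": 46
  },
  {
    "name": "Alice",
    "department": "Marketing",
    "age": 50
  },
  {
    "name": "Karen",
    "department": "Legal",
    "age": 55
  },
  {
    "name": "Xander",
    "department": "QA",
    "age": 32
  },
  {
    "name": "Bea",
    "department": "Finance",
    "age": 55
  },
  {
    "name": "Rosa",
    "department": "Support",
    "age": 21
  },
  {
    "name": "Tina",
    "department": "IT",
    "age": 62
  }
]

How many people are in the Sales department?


Scanning records for department = Sales
  No matches found
Count: 0

ANSWER: 0


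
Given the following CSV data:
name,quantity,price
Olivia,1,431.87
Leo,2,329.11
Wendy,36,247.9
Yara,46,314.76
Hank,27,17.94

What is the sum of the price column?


Values in 'price' column:
  Row 1: 431.87
  Row 2: 329.11
  Row 3: 247.9
  Row 4: 314.76
  Row 5: 17.94
Sum = 431.87 + 329.11 + 247.9 + 314.76 + 17.94 = 1341.58

ANSWER: 1341.58


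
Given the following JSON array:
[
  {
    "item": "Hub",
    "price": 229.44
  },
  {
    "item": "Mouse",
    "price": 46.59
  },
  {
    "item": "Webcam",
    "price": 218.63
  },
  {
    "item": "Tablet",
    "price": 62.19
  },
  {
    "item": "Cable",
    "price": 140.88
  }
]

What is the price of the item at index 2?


Array index 2 -> Webcam
price = 218.63

ANSWER: 218.63


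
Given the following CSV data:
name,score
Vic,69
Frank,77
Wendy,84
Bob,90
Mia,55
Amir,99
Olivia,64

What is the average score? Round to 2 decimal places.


Scores: 69, 77, 84, 90, 55, 99, 64
Sum = 538
Count = 7
Average = 538 / 7 = 76.86

ANSWER: 76.86


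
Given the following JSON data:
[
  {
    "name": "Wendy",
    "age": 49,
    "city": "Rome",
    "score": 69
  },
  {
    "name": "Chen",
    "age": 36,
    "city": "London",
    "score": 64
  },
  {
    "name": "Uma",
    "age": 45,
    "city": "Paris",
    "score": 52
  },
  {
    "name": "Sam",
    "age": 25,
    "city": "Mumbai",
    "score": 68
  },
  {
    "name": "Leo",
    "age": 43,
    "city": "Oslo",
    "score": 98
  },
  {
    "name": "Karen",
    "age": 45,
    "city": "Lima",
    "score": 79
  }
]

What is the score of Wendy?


Looking up record where name = Wendy
Record index: 0
Field 'score' = 69

ANSWER: 69


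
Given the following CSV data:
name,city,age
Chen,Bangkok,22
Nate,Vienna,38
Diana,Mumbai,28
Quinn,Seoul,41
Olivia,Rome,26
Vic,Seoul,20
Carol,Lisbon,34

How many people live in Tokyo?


Scanning city column for 'Tokyo':
Total matches: 0

ANSWER: 0


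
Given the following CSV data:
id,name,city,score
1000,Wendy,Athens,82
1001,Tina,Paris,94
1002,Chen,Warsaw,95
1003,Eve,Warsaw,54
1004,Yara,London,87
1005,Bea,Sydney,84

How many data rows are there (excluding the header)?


Counting rows (excluding header):
Header: id,name,city,score
Data rows: 6

ANSWER: 6


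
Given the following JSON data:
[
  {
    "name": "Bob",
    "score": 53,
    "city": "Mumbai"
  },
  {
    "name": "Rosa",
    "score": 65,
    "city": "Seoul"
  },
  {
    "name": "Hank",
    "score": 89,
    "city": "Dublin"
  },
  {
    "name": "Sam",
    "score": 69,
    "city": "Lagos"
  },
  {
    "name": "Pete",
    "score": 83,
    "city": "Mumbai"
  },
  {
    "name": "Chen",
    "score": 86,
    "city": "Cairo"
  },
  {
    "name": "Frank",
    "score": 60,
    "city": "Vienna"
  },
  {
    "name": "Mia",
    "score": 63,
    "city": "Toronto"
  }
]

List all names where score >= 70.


Filtering records where score >= 70:
  Bob (score=53) -> no
  Rosa (score=65) -> no
  Hank (score=89) -> YES
  Sam (score=69) -> no
  Pete (score=83) -> YES
  Chen (score=86) -> YES
  Frank (score=60) -> no
  Mia (score=63) -> no


ANSWER: Hank, Pete, Chen


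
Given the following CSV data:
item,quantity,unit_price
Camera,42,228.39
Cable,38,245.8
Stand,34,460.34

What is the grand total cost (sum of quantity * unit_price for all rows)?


Computing row totals:
  Camera: 42 * 228.39 = 9592.38
  Cable: 38 * 245.8 = 9340.4
  Stand: 34 * 460.34 = 15651.56
Grand total = 9592.38 + 9340.4 + 15651.56 = 34584.34

ANSWER: 34584.34


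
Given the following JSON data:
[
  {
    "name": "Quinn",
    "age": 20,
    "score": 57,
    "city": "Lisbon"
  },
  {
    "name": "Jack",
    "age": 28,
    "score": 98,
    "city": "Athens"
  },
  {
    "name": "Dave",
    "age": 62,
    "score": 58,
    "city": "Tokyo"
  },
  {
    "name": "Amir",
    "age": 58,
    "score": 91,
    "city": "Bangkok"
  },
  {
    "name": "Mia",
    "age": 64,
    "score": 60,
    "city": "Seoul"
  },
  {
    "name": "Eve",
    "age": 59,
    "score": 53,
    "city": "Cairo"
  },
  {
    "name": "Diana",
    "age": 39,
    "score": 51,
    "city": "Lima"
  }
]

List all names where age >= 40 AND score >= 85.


Checking both conditions:
  Quinn (age=20, score=57) -> no
  Jack (age=28, score=98) -> no
  Dave (age=62, score=58) -> no
  Amir (age=58, score=91) -> YES
  Mia (age=64, score=60) -> no
  Eve (age=59, score=53) -> no
  Diana (age=39, score=51) -> no


ANSWER: Amir


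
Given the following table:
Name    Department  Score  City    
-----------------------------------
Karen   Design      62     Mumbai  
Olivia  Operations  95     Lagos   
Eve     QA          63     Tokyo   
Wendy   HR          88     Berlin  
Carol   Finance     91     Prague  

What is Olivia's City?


Row 2: Olivia
City = Lagos

ANSWER: Lagos


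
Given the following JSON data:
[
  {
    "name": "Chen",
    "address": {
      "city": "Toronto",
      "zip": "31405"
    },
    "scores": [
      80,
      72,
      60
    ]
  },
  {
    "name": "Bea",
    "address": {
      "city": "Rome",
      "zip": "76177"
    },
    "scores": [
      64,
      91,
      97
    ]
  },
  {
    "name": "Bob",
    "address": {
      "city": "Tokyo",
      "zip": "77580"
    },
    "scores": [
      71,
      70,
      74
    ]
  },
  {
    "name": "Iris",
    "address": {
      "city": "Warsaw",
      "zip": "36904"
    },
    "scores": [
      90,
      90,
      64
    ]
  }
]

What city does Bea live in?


Path: records[1].address.city
Value: Rome

ANSWER: Rome
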